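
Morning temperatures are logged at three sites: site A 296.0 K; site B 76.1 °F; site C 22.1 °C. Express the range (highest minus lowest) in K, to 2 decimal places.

site A: 296.0 K = 22.850 °C.
site B: 76.1 °F = 24.500 °C.
Spread: 24.500 − 22.100 = 2.400 °C.

2.40 K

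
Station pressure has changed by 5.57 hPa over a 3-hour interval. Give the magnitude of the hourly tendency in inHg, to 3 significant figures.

5.57 hPa / 3 h × 0.02953 inHg/hPa = 0.0548 inHg/h.

0.0548 inHg per hour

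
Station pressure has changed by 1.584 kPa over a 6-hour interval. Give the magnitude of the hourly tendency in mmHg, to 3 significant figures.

1.584 kPa / 6 h × 7.50062 mmHg/kPa = 1.98 mmHg/h.

1.98 mmHg per hour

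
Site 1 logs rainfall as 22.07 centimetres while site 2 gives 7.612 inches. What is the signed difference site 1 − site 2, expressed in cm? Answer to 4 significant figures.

2.736 cm

site 2: 7.612 in = 19.33448 cm.
Difference: 22.07000 − 19.33448 = 2.736 cm.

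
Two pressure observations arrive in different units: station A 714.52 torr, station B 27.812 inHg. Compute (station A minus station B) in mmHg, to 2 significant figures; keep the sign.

8.1 mmHg

station B: 27.812 inHg = 706.425 mmHg.
Difference: 714.520 − 706.425 = 8.1 mmHg.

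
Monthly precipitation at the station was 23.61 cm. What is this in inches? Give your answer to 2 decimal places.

1 cm = 0.393701 in, so 23.61 × 0.393701 = 9.30 in.

9.30 in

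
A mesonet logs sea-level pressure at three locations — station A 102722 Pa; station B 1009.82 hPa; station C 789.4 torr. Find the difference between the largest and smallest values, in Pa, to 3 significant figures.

4260 Pa

station B: 1009.82 hPa = 100982.00 Pa.
station C: 789.4 mmHg = 105244.69 Pa.
Spread: 105244.69 − 100982.00 = 4260 Pa.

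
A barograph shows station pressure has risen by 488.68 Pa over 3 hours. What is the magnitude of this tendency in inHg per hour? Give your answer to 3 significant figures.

488.68 Pa / 3 h × 0.0002953 inHg/Pa = 0.0481 inHg/h.

0.0481 inHg per hour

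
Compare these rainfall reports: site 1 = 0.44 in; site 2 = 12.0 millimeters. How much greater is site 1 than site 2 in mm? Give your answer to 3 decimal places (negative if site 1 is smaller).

site 1: 0.44 in = 11.17600 mm.
Difference: 11.17600 − 12.00000 = -0.824 mm.

-0.824 mm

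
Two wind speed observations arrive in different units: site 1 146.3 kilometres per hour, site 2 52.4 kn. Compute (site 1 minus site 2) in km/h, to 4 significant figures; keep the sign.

49.26 km/h

site 2: 52.4 kt = 97.0448 km/h.
Difference: 146.3000 − 97.0448 = 49.26 km/h.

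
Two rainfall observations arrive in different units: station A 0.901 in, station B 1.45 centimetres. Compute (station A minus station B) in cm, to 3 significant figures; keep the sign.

station A: 0.901 in = 2.28854 cm.
Difference: 2.28854 − 1.45000 = 0.839 cm.

0.839 cm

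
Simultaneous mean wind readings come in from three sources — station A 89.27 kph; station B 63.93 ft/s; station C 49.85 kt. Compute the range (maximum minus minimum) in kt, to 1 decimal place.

station A: 89.27 km/h = 48.202 kt.
station B: 63.93 ft/s = 37.877 kt.
Spread: 49.850 − 37.877 = 12.0 kt.

12.0 kt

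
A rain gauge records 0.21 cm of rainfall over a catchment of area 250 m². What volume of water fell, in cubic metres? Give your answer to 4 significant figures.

Depth: 0.21 cm × 10 = 2.1 mm.
1 mm over 1 m² is 1 L, so volume = 2.1 × 250 = 525 L = 0.5250 m³.

0.5250 cubic metres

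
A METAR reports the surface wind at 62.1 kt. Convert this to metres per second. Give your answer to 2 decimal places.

1 kt = 0.514444 m/s, so 62.1 × 0.514444 = 31.95 m/s.

31.95 m/s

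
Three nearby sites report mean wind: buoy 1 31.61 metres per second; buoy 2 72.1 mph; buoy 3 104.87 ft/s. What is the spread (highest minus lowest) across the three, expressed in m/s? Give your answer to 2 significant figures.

buoy 2: 72.1 mph = 32.2316 m/s.
buoy 3: 104.87 ft/s = 31.9644 m/s.
Spread: 32.2316 − 31.6100 = 0.62 m/s.

0.62 m/s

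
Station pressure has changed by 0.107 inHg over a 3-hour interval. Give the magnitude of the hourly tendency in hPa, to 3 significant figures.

1.21 hPa per hour

0.107 inHg / 3 h × 33.8639 hPa/inHg = 1.21 hPa/h.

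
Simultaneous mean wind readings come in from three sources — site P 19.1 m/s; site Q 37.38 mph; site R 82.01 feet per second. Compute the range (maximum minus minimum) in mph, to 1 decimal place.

18.5 mph

site P: 19.1 m/s = 42.725 mph.
site R: 82.01 ft/s = 55.916 mph.
Spread: 55.916 − 37.380 = 18.5 mph.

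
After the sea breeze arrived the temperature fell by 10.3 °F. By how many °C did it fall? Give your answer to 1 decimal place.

5.7 °C

For a temperature change the 32° offset cancels: Δ°C = 10.3 × 0.5556 = 5.7 °C.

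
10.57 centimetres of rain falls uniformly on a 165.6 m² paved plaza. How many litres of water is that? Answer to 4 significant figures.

Depth: 10.57 cm × 10 = 105.7 mm.
1 mm over 1 m² is 1 L, so volume = 105.7 × 165.6 = 17503.92 L ≈ 17500 L.

17500 litres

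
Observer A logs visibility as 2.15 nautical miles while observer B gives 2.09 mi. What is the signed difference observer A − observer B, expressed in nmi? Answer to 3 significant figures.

observer B: 2.09 SM = 1.81616 nmi.
Difference: 2.15000 − 1.81616 = 0.334 nmi.

0.334 nmi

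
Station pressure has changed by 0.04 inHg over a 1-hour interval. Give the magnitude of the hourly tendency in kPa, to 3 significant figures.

0.04 inHg / 1 h × 3.38639 kPa/inHg = 0.135 kPa/h.

0.135 kPa per hour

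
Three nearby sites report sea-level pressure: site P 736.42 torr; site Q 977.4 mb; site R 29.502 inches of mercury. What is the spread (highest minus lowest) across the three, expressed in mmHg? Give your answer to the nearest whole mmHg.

16 mmHg

site Q: 977.4 mb = 733.11 mmHg.
site R: 29.502 inHg = 749.35 mmHg.
Spread: 749.35 − 733.11 = 16 mmHg.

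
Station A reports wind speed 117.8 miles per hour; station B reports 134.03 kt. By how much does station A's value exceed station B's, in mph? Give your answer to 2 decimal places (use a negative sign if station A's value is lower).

-36.44 mph

station B: 134.03 kt = 154.2390 mph.
Difference: 117.8000 − 154.2390 = -36.44 mph.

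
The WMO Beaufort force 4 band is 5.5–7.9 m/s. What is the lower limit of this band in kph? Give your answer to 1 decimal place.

5.5–7.9 m/s × 3.6 = 19.8–28.4 km/h.

19.8 km/h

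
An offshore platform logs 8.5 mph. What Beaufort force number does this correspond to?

Beaufort force 3

8.5 mph = 3.8 m/s, which is Beaufort 3 (gentle breeze, 3.4–5.4 m/s).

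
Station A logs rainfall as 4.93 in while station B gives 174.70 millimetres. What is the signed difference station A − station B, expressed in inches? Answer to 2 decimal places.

-1.95 in

station B: 174.70 mm = 6.8780 in.
Difference: 4.9300 − 6.8780 = -1.95 in.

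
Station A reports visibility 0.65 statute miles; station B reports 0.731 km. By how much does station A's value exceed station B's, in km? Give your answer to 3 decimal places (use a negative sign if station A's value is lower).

station A: 0.65 SM = 1.04607 km.
Difference: 1.04607 − 0.73100 = 0.315 km.

0.315 km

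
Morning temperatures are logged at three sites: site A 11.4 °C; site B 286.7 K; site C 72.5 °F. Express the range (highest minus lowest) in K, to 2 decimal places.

11.10 K

site B: 286.7 K = 13.550 °C.
site C: 72.5 °F = 22.500 °C.
Spread: 22.500 − 11.400 = 11.100 °C.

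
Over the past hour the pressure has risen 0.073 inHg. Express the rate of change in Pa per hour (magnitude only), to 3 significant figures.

247 Pa per hour

0.073 inHg / 1 h × 3386.39 Pa/inHg = 247 Pa/h.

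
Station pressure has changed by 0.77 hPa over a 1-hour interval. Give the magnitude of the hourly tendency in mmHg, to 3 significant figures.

0.77 hPa / 1 h × 0.750062 mmHg/hPa = 0.578 mmHg/h.

0.578 mmHg per hour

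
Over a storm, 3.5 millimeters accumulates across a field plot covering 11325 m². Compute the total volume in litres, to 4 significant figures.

1 mm over 1 m² is 1 L, so volume = 3.5 × 11325 = 39637.5 L ≈ 39640 L.

39640 litres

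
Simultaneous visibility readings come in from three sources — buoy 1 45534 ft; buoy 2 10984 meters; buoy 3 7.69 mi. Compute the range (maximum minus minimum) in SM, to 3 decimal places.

buoy 1: 45534 ft = 8.62386 SM.
buoy 2: 10984 m = 6.82514 SM.
Spread: 8.62386 − 6.82514 = 1.799 SM.

1.799 SM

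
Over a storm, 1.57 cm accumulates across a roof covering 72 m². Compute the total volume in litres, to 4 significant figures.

Depth: 1.57 cm × 10 = 15.7 mm.
1 mm over 1 m² is 1 L, so volume = 15.7 × 72 = 1130.4 L ≈ 1130 L.

1130 litres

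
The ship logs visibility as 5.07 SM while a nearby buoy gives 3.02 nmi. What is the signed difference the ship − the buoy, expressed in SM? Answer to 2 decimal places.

the buoy: 3.02 nmi = 3.4754 SM.
Difference: 5.0700 − 3.4754 = 1.59 SM.

1.59 SM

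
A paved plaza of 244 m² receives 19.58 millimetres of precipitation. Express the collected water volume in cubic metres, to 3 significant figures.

1 mm over 1 m² is 1 L, so volume = 19.58 × 244 = 4777.52 L = 4.78 m³.

4.78 cubic metres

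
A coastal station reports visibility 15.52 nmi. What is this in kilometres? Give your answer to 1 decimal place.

28.7 km

1 nmi = 1.852 km, so 15.52 × 1.852 = 28.7 km.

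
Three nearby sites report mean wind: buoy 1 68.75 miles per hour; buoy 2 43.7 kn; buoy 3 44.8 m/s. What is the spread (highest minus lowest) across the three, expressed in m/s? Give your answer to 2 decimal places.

22.32 m/s

buoy 1: 68.75 mph = 30.7340 m/s.
buoy 2: 43.7 kt = 22.4812 m/s.
Spread: 44.8000 − 22.4812 = 22.32 m/s.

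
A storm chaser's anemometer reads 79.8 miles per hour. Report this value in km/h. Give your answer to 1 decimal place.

128.4 km/h

1 mph = 1.60934 km/h, so 79.8 × 1.60934 = 128.4 km/h.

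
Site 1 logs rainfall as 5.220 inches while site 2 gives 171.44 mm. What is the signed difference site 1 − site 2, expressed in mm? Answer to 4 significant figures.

-38.85 mm

site 1: 5.220 in = 132.5880 mm.
Difference: 132.5880 − 171.4400 = -38.85 mm.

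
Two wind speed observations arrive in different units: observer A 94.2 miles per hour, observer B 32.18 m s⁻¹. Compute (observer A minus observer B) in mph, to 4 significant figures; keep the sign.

22.22 mph

observer B: 32.18 m/s = 71.9846 mph.
Difference: 94.2000 − 71.9846 = 22.22 mph.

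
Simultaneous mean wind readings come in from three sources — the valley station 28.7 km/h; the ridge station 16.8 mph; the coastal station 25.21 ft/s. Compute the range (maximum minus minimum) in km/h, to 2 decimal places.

the ridge station: 16.8 mph = 27.0370 km/h.
the coastal station: 25.21 ft/s = 27.6624 km/h.
Spread: 28.7000 − 27.0370 = 1.66 km/h.

1.66 km/h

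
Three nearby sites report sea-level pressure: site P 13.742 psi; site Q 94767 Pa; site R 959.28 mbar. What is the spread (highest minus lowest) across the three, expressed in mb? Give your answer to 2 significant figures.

site P: 13.742 psi = 947.48 mb.
site Q: 94767 Pa = 947.67 mb.
Spread: 959.28 − 947.48 = 12 mb.

12 mb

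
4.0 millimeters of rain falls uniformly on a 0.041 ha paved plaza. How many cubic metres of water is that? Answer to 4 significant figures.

Area: 0.041 ha = 410 m².
1 mm over 1 m² is 1 L, so volume = 4 × 410 = 1640 L = 1.640 m³.

1.640 cubic metres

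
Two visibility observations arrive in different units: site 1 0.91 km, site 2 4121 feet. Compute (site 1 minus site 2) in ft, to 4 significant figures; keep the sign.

-1135 ft

site 1: 0.91 km = 2985.56 ft.
Difference: 2985.56 − 4121.00 = -1135 ft.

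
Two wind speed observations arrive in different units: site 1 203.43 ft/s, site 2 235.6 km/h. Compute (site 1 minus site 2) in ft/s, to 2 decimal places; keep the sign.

site 2: 235.6 km/h = 214.7127 ft/s.
Difference: 203.4300 − 214.7127 = -11.28 ft/s.

-11.28 ft/s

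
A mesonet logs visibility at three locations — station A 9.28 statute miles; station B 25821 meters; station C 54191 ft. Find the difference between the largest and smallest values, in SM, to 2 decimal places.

6.76 SM

station B: 25821 m = 16.0444 SM.
station C: 54191 ft = 10.2634 SM.
Spread: 16.0444 − 9.2800 = 6.76 SM.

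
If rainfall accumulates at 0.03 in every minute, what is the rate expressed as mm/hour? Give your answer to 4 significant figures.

0.03 in/minute × 25.4 mm/in × 60 minute/hour = 45.72 mm/hour.

45.72 mm/hour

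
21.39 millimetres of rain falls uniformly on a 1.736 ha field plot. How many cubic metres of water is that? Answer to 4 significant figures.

Area: 1.736 ha = 17360 m².
1 mm over 1 m² is 1 L, so volume = 21.39 × 17360 = 371330.4 L = 371.3 m³.

371.3 cubic metres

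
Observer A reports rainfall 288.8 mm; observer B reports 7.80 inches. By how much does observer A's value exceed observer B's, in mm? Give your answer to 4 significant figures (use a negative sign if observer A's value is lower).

observer B: 7.80 in = 198.1200 mm.
Difference: 288.8000 − 198.1200 = 90.68 mm.

90.68 mm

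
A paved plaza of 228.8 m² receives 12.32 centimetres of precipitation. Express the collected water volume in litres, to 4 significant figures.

28190 litres

Depth: 12.32 cm × 10 = 123.2 mm.
1 mm over 1 m² is 1 L, so volume = 123.2 × 228.8 = 28188.16 L ≈ 28190 L.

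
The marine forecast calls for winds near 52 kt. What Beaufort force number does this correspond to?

Beaufort force 10

52 kt lies in the Beaufort 10 band (storm, 48–55 kt).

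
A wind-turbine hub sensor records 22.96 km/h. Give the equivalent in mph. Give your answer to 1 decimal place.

14.3 mph

1 km/h = 0.621371 mph, so 22.96 × 0.621371 = 14.3 mph.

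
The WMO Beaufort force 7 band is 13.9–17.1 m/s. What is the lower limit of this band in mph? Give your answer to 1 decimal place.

13.9–17.1 m/s × 2.237 = 31.1–38.3 mph.

31.1 mph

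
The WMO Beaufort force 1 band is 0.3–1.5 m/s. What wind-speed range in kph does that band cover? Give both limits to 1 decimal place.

1.1 to 5.4 km/h

0.3–1.5 m/s × 3.6 = 1.1–5.4 km/h.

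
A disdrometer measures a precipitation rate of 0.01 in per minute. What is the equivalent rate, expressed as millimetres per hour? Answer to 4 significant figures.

15.24 mm/hour

0.01 in/minute × 25.4 mm/in × 60 minute/hour = 15.24 mm/hour.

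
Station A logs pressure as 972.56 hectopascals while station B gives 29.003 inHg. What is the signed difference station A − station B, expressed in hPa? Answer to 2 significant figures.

station B: 29.003 inHg = 982.154 hPa.
Difference: 972.560 − 982.154 = -9.6 hPa.

-9.6 hPa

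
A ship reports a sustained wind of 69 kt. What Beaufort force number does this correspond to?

69 kt lies in the Beaufort 12 band (hurricane force, ≥64 kt).

Beaufort force 12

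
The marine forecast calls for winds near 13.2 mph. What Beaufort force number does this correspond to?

Beaufort force 4

13.2 mph = 5.9 m/s, which is Beaufort 4 (moderate breeze, 5.5–7.9 m/s).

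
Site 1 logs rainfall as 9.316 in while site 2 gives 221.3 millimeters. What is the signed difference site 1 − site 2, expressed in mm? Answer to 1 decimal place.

site 1: 9.316 in = 236.626 mm.
Difference: 236.626 − 221.300 = 15.3 mm.

15.3 mm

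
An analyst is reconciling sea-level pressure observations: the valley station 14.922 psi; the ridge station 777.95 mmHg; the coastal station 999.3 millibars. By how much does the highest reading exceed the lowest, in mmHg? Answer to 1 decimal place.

the valley station: 14.922 psi = 771.690 mmHg.
the coastal station: 999.3 mb = 749.537 mmHg.
Spread: 777.950 − 749.537 = 28.4 mmHg.

28.4 mmHg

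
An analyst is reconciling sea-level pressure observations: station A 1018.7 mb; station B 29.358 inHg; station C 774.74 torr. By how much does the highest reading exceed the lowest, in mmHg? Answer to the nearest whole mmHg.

29 mmHg

station A: 1018.7 mb = 764.09 mmHg.
station B: 29.358 inHg = 745.69 mmHg.
Spread: 774.74 − 745.69 = 29 mmHg.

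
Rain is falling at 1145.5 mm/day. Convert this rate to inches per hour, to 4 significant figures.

1145.5 mm/day × 0.0393701 in/mm × 0.0416667 day/hour = 1.879 in/hour.

1.879 in/hour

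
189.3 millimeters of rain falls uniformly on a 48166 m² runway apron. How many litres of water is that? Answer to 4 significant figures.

1 mm over 1 m² is 1 L, so volume = 189.3 × 48166 = 9117823.8 L ≈ 9118000 L.

9118000 litres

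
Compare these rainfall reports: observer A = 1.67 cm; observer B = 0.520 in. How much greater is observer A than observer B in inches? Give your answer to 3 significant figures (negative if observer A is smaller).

observer A: 1.67 cm = 0.65748 in.
Difference: 0.65748 − 0.52000 = 0.137 in.

0.137 in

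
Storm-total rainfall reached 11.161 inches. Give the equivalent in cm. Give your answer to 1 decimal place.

28.3 cm

1 in = 2.54 cm, so 11.161 × 2.54 = 28.3 cm.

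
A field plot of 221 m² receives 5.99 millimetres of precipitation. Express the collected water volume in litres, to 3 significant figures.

1320 litres

1 mm over 1 m² is 1 L, so volume = 5.99 × 221 = 1323.79 L ≈ 1320 L.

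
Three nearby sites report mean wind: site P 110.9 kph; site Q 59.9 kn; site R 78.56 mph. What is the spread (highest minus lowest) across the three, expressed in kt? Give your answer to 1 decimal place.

site P: 110.9 km/h = 59.881 kt.
site R: 78.56 mph = 68.267 kt.
Spread: 68.267 − 59.881 = 8.4 kt.

8.4 kt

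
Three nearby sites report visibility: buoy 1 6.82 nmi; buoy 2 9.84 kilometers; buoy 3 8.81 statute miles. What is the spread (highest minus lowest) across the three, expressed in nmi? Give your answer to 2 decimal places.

buoy 2: 9.84 km = 5.3132 nmi.
buoy 3: 8.81 SM = 7.6557 nmi.
Spread: 7.6557 − 5.3132 = 2.34 nmi.

2.34 nmi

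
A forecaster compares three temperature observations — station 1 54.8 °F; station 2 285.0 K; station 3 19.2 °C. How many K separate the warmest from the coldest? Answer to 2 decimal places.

station 1: 54.8 °F = 12.667 °C.
station 2: 285.0 K = 11.850 °C.
Spread: 19.200 − 11.850 = 7.350 °C.

7.35 K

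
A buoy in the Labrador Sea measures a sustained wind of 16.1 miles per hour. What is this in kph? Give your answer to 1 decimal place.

25.9 km/h

1 mph = 1.60934 km/h, so 16.1 × 1.60934 = 25.9 km/h.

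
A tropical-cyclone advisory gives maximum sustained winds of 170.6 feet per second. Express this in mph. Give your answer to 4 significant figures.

116.3 mph

1 ft/s = 0.681818 mph, so 170.6 × 0.681818 = 116.3 mph.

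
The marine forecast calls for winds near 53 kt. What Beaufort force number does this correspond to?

Beaufort force 10

53 kt lies in the Beaufort 10 band (storm, 48–55 kt).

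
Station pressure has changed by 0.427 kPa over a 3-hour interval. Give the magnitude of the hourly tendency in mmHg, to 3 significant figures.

0.427 kPa / 3 h × 7.50062 mmHg/kPa = 1.07 mmHg/h.

1.07 mmHg per hour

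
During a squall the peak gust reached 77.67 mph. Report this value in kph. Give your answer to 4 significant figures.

125.0 km/h

1 mph = 1.60934 km/h, so 77.67 × 1.60934 = 125.0 km/h.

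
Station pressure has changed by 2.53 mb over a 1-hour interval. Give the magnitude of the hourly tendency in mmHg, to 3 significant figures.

1.90 mmHg per hour

2.53 mb / 1 h × 0.750062 mmHg/mb = 1.90 mmHg/h.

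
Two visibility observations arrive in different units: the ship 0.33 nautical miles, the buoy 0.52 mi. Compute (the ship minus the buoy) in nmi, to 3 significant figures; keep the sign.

-0.122 nmi

the buoy: 0.52 SM = 0.45187 nmi.
Difference: 0.33000 − 0.45187 = -0.122 nmi.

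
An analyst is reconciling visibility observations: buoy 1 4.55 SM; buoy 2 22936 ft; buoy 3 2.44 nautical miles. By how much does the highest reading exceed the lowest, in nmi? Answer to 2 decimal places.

1.51 nmi

buoy 1: 4.55 SM = 3.9538 nmi.
buoy 2: 22936 ft = 3.7748 nmi.
Spread: 3.9538 − 2.4400 = 1.51 nmi.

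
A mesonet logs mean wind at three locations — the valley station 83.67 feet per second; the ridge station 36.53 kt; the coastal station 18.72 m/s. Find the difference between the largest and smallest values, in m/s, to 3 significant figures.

the valley station: 83.67 ft/s = 25.5026 m/s.
the ridge station: 36.53 kt = 18.7927 m/s.
Spread: 25.5026 − 18.7200 = 6.78 m/s.

6.78 m/s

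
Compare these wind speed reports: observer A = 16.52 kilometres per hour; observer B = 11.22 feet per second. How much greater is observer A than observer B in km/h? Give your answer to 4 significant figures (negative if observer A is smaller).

4.209 km/h

observer B: 11.22 ft/s = 12.31148 km/h.
Difference: 16.52000 − 12.31148 = 4.209 km/h.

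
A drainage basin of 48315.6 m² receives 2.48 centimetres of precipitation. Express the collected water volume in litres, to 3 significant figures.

Depth: 2.48 cm × 10 = 24.8 mm.
1 mm over 1 m² is 1 L, so volume = 24.8 × 48315.6 = 1198226.9 L ≈ 1200000 L.

1200000 litres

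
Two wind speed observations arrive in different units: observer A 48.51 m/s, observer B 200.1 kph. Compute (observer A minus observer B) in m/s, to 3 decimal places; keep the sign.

observer B: 200.1 km/h = 55.58333 m/s.
Difference: 48.51000 − 55.58333 = -7.073 m/s.

-7.073 m/s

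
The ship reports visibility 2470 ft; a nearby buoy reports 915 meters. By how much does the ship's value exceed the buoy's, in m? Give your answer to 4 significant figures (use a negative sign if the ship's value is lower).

-162.1 m

the ship: 2470 ft = 752.856 m.
Difference: 752.856 − 915.000 = -162.1 m.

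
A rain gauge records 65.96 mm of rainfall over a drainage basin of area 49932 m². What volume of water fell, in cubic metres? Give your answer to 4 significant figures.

3294 cubic metres

1 mm over 1 m² is 1 L, so volume = 65.96 × 49932 = 3293514.7 L = 3294 m³.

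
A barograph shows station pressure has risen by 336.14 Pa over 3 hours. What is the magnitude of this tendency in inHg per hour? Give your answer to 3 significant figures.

0.0331 inHg per hour

336.14 Pa / 3 h × 0.0002953 inHg/Pa = 0.0331 inHg/h.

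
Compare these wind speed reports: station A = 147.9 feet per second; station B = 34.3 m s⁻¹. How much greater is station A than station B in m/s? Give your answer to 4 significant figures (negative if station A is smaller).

10.78 m/s

station A: 147.9 ft/s = 45.0799 m/s.
Difference: 45.0799 − 34.3000 = 10.78 m/s.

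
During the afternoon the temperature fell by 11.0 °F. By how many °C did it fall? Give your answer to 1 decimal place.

Converting a difference, only the 9/5 scale factor applies: Δ°C = 11.0 × 0.5556 = 6.1 °C.

6.1 °C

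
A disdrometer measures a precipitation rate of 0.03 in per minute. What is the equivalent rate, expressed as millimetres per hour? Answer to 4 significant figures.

0.03 in/minute × 25.4 mm/in × 60 minute/hour = 45.72 mm/hour.

45.72 mm/hour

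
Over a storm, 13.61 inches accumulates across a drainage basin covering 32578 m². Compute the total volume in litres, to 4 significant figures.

Depth: 13.61 in × 25.4 = 345.694 mm.
1 mm over 1 m² is 1 L, so volume = 345.694 × 32578 = 11262019 L ≈ 11260000 L.

11260000 litres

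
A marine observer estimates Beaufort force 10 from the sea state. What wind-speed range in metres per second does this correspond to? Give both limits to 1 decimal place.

Beaufort 10 (storm) spans 24.5–28.4 m/s.

24.5 to 28.4 m/s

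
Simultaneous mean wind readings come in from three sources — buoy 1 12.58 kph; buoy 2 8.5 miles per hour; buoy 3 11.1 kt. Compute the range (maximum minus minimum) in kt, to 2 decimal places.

buoy 1: 12.58 km/h = 6.7927 kt.
buoy 2: 8.5 mph = 7.3863 kt.
Spread: 11.1000 − 6.7927 = 4.31 kt.

4.31 kt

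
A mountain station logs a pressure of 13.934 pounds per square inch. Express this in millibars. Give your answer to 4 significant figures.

960.7 mb

1 psi = 68.9476 mb, so 13.934 × 68.9476 = 960.7 mb.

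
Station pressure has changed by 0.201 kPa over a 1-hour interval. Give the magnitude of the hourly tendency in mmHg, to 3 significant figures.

0.201 kPa / 1 h × 7.50062 mmHg/kPa = 1.51 mmHg/h.

1.51 mmHg per hour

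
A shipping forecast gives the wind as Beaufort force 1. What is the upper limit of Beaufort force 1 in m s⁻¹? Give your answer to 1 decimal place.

1.5 m/s

Beaufort 1 (light air) spans 0.3–1.5 m/s.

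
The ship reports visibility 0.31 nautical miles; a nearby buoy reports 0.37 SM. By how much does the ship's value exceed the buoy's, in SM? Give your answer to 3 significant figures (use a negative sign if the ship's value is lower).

-0.0133 SM

the ship: 0.31 nmi = 0.356742 SM.
Difference: 0.356742 − 0.370000 = -0.0133 SM.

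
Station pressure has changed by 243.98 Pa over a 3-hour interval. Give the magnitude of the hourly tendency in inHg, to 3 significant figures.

0.0240 inHg per hour

243.98 Pa / 3 h × 0.0002953 inHg/Pa = 0.0240 inHg/h.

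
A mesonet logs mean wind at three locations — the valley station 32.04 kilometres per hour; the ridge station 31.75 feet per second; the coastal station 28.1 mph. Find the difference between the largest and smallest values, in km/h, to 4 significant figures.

13.18 km/h

the ridge station: 31.75 ft/s = 34.8386 km/h.
the coastal station: 28.1 mph = 45.2226 km/h.
Spread: 45.2226 − 32.0400 = 13.18 km/h.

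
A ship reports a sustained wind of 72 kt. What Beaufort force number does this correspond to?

72 kt lies in the Beaufort 12 band (hurricane force, ≥64 kt).

Beaufort force 12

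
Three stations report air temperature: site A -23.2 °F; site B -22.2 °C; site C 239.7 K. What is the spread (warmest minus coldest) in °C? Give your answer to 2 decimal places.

11.25 °C

site A: -23.2 °F = -30.667 °C.
site C: 239.7 K = -33.450 °C.
Spread: (-22.200) − (-33.450) = 11.250 °C.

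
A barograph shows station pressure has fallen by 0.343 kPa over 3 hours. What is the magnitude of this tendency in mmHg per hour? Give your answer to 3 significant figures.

0.858 mmHg per hour

0.343 kPa / 3 h × 7.50062 mmHg/kPa = 0.858 mmHg/h.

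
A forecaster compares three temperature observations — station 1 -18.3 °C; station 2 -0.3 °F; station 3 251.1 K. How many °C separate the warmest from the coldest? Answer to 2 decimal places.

station 2: -0.3 °F = -17.944 °C.
station 3: 251.1 K = -22.050 °C.
Spread: (-17.944) − (-22.050) = 4.106 °C.

4.11 °C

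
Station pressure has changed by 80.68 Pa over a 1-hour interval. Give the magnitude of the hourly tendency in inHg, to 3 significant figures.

80.68 Pa / 1 h × 0.0002953 inHg/Pa = 0.0238 inHg/h.

0.0238 inHg per hour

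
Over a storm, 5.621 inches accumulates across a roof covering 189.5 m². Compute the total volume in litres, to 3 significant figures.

Depth: 5.621 in × 25.4 = 142.7734 mm.
1 mm over 1 m² is 1 L, so volume = 142.7734 × 189.5 = 27055.559 L ≈ 27100 L.

27100 litres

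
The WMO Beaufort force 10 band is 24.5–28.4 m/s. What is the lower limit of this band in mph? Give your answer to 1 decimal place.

24.5–28.4 m/s × 2.237 = 54.8–63.5 mph.

54.8 mph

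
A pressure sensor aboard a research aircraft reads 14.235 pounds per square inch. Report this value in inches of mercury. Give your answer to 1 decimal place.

29.0 inHg

1 psi = 2.03602 inHg, so 14.235 × 2.03602 = 29.0 inHg.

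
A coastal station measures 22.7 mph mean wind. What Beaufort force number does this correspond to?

Beaufort force 5

22.7 mph = 10.1 m/s, which is Beaufort 5 (fresh breeze, 8.0–10.7 m/s).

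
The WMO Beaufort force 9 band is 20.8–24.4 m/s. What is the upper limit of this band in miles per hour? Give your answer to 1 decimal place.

20.8–24.4 m/s × 2.237 = 46.5–54.6 mph.

54.6 mph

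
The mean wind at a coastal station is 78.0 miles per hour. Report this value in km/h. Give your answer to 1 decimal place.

1 mph = 1.60934 km/h, so 78.0 × 1.60934 = 125.5 km/h.

125.5 km/h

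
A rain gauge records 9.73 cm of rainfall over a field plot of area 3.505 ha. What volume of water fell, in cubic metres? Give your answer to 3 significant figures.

3410 cubic metres

Depth: 9.73 cm × 10 = 97.3 mm.
Area: 3.505 ha = 35050 m².
1 mm over 1 m² is 1 L, so volume = 97.3 × 35050 = 3410365 L = 3410 m³.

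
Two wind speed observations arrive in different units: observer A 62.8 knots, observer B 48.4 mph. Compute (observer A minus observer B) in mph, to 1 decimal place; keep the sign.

observer A: 62.8 kt = 72.269 mph.
Difference: 72.269 − 48.400 = 23.9 mph.

23.9 mph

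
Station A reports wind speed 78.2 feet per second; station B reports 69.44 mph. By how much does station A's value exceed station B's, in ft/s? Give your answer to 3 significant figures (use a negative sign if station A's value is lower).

station B: 69.44 mph = 101.845 ft/s.
Difference: 78.200 − 101.845 = -23.6 ft/s.

-23.6 ft/s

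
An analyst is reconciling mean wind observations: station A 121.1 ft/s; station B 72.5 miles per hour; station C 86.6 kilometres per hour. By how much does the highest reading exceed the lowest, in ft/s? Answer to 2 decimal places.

42.18 ft/s

station B: 72.5 mph = 106.3333 ft/s.
station C: 86.6 km/h = 78.9224 ft/s.
Spread: 121.1000 − 78.9224 = 42.18 ft/s.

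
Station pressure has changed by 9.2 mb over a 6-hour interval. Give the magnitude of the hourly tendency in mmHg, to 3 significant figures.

9.2 mb / 6 h × 0.750062 mmHg/mb = 1.15 mmHg/h.

1.15 mmHg per hour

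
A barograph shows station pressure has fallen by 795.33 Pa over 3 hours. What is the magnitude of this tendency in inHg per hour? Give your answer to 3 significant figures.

0.0783 inHg per hour

795.33 Pa / 3 h × 0.0002953 inHg/Pa = 0.0783 inHg/h.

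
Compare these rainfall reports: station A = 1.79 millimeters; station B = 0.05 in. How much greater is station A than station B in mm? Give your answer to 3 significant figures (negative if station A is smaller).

0.520 mm

station B: 0.05 in = 1.27000 mm.
Difference: 1.79000 − 1.27000 = 0.520 mm.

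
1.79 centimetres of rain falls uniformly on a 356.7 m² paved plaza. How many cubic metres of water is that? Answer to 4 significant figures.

6.385 cubic metres

Depth: 1.79 cm × 10 = 17.9 mm.
1 mm over 1 m² is 1 L, so volume = 17.9 × 356.7 = 6384.93 L = 6.385 m³.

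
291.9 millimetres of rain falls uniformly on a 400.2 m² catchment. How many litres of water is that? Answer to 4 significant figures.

1 mm over 1 m² is 1 L, so volume = 291.9 × 400.2 = 116818.38 L ≈ 116800 L.

116800 litres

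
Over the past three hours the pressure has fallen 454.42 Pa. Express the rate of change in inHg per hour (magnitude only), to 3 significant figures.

454.42 Pa / 3 h × 0.0002953 inHg/Pa = 0.0447 inHg/h.

0.0447 inHg per hour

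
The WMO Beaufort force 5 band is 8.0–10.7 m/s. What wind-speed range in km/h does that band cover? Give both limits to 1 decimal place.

8.0–10.7 m/s × 3.6 = 28.8–38.5 km/h.

28.8 to 38.5 km/h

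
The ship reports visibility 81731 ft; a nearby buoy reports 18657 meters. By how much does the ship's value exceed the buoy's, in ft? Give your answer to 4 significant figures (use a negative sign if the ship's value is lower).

the buoy: 18657 m = 61210.63 ft.
Difference: 81731.00 − 61210.63 = 20520 ft.

20520 ft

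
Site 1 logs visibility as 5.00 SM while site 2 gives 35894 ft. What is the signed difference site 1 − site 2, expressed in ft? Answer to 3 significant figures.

-9490 ft

site 1: 5.00 SM = 26400.00 ft.
Difference: 26400.00 − 35894.00 = -9490 ft.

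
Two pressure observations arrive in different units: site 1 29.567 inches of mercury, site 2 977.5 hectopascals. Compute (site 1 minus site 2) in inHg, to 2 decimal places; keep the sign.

0.70 inHg

site 2: 977.5 hPa = 28.8656 inHg.
Difference: 29.5670 − 28.8656 = 0.70 inHg.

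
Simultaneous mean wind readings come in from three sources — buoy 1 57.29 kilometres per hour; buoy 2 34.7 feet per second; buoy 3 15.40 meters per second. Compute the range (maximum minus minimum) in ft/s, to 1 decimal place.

17.5 ft/s

buoy 1: 57.29 km/h = 52.211 ft/s.
buoy 3: 15.40 m/s = 50.525 ft/s.
Spread: 52.211 − 34.700 = 17.5 ft/s.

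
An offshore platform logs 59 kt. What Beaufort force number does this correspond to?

Beaufort force 11

59 kt lies in the Beaufort 11 band (violent storm, 56–63 kt).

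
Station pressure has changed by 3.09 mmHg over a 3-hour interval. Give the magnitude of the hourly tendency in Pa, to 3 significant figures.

137 Pa per hour

3.09 mmHg / 3 h × 133.322 Pa/mmHg = 137 Pa/h.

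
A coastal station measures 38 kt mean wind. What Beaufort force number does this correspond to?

Beaufort force 8

38 kt lies in the Beaufort 8 band (gale, 34–40 kt).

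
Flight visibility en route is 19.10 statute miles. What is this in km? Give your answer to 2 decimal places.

1 SM = 1.60934 km, so 19.10 × 1.60934 = 30.74 km.

30.74 km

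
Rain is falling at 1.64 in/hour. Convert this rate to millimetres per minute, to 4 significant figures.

1.64 in/hour × 25.4 mm/in × 0.0166667 hour/minute = 0.6943 mm/minute.

0.6943 mm/minute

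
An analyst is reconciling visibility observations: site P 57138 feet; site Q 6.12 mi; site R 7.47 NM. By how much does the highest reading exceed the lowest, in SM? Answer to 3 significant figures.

4.70 SM

site P: 57138 ft = 10.8216 SM.
site R: 7.47 nmi = 8.5963 SM.
Spread: 10.8216 − 6.1200 = 4.70 SM.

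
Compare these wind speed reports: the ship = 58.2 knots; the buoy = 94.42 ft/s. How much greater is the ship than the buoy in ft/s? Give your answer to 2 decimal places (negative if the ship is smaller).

3.81 ft/s

the ship: 58.2 kt = 98.2305 ft/s.
Difference: 98.2305 − 94.4200 = 3.81 ft/s.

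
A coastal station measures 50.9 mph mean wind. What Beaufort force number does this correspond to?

50.9 mph = 22.8 m/s, which is Beaufort 9 (strong gale, 20.8–24.4 m/s).

Beaufort force 9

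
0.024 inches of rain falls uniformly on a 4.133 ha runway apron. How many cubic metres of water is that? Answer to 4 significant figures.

25.19 cubic metres

Depth: 0.024 in × 25.4 = 0.6096 mm.
Area: 4.133 ha = 41330 m².
1 mm over 1 m² is 1 L, so volume = 0.6096 × 41330 = 25194.768 L = 25.19 m³.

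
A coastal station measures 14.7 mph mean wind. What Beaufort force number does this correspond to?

Beaufort force 4

14.7 mph = 6.6 m/s, which is Beaufort 4 (moderate breeze, 5.5–7.9 m/s).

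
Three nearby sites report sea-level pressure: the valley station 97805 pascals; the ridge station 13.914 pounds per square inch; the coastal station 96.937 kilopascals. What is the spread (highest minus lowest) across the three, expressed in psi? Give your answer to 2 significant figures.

the valley station: 97805 Pa = 14.1854 psi.
the coastal station: 96.937 kPa = 14.0595 psi.
Spread: 14.1854 − 13.9140 = 0.27 psi.

0.27 psi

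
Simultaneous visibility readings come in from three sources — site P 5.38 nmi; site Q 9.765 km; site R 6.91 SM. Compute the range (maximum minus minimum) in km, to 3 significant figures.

site P: 5.38 nmi = 9.9638 km.
site R: 6.91 SM = 11.1206 km.
Spread: 11.1206 − 9.7650 = 1.36 km.

1.36 km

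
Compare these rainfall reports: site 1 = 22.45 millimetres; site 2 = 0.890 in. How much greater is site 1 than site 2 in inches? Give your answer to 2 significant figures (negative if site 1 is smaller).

-0.0061 in

site 1: 22.45 mm = 0.883858 in.
Difference: 0.883858 − 0.890000 = -0.0061 in.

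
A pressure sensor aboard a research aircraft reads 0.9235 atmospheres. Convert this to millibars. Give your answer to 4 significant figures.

1 atm = 1013.25 mb, so 0.9235 × 1013.25 = 935.7 mb.

935.7 mb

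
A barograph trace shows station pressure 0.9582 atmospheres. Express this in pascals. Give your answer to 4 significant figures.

97090 Pa

1 atm = 101325 Pa, so 0.9582 × 101325 = 97090 Pa.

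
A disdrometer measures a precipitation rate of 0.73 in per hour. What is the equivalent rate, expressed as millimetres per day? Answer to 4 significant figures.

0.73 in/hour × 25.4 mm/in × 24 hour/day = 445.0 mm/day.

445.0 mm/day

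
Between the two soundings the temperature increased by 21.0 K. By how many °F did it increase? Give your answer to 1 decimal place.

37.8 °F

Converting a difference, only the 9/5 scale factor applies: Δ°F = 21.0 × 1.8 = 37.8 °F.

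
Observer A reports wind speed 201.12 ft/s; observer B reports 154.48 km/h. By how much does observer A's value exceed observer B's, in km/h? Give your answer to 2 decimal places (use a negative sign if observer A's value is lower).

observer A: 201.12 ft/s = 220.68495 km/h.
Difference: 220.68495 − 154.48000 = 66.20 km/h.

66.20 km/h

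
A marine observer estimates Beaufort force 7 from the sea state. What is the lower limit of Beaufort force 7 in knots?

28 kt

Beaufort 7 (near gale) spans 28–33 knots.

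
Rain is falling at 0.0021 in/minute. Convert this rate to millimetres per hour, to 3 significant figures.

3.20 mm/hour

0.0021 in/minute × 25.4 mm/in × 60 minute/hour = 3.20 mm/hour.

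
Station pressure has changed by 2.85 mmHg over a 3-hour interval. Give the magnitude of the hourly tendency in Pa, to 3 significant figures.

127 Pa per hour

2.85 mmHg / 3 h × 133.322 Pa/mmHg = 127 Pa/h.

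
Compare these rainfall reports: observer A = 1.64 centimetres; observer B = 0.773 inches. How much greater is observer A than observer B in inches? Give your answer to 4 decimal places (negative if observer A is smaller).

-0.1273 in

observer A: 1.64 cm = 0.645669 in.
Difference: 0.645669 − 0.773000 = -0.1273 in.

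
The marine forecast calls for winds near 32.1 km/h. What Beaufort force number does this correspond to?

32.1 km/h = 8.9 m/s, which is Beaufort 5 (fresh breeze, 8.0–10.7 m/s).

Beaufort force 5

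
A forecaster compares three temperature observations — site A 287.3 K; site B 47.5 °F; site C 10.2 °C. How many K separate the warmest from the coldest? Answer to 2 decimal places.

5.54 K

site A: 287.3 K = 14.150 °C.
site B: 47.5 °F = 8.611 °C.
Spread: 14.150 − 8.611 = 5.539 °C.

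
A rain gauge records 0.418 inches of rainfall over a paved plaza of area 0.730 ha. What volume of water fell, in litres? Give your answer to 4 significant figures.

Depth: 0.418 in × 25.4 = 10.6172 mm.
Area: 0.730 ha = 7300 m².
1 mm over 1 m² is 1 L, so volume = 10.6172 × 7300 = 77505.56 L ≈ 77510 L.

77510 litres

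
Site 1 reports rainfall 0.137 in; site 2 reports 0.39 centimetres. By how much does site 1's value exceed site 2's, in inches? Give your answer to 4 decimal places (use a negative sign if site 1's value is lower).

-0.0165 in

site 2: 0.39 cm = 0.153543 in.
Difference: 0.137000 − 0.153543 = -0.0165 in.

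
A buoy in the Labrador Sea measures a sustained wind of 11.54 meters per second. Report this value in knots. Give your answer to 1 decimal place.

1 m/s = 1.94384 kt, so 11.54 × 1.94384 = 22.4 kt.

22.4 kt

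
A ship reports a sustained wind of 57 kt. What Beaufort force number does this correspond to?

57 kt lies in the Beaufort 11 band (violent storm, 56–63 kt).

Beaufort force 11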